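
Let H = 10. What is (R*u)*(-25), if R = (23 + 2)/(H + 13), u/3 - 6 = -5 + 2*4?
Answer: -16875/23 ≈ -733.70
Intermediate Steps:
u = 27 (u = 18 + 3*(-5 + 2*4) = 18 + 3*(-5 + 8) = 18 + 3*3 = 18 + 9 = 27)
R = 25/23 (R = (23 + 2)/(10 + 13) = 25/23 ≈ 1.0870)
(R*u)*(-25) = ((25/23)*27)*(-25) = (675/23)*(-25) = -16875/23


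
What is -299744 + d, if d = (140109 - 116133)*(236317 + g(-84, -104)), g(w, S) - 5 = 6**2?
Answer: 5666619664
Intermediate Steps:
g(w, S) = 41 (g(w, S) = 5 + 6**2 = 5 + 36 = 41)
d = 5666919408 (d = (140109 - 116133)*(236317 + 41) = 23976*236358 = 5666919408)
-299744 + d = -299744 + 5666919408 = 5666619664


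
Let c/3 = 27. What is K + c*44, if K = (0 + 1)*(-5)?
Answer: 3559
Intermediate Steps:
c = 81 (c = 3*27 = 81)
K = -5 (K = 1*(-5) = -5)
K + c*44 = -5 + 81*44 = -5 + 3564 = 3559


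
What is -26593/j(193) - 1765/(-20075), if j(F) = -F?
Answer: 106839024/774895 ≈ 137.88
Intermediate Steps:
-26593/j(193) - 1765/(-20075) = -26593/((-1*193)) - 1765/(-20075) = -26593/(-193) - 1765*(-1/20075) = -26593*(-1/193) + 353/4015 = 26593/193 + 353/4015 = 106839024/774895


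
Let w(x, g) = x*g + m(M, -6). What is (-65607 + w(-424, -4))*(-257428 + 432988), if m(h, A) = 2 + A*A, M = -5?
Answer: -11213543880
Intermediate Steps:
m(h, A) = 2 + A**2
w(x, g) = 38 + g*x (w(x, g) = x*g + (2 + (-6)**2) = g*x + (2 + 36) = g*x + 38 = 38 + g*x)
(-65607 + w(-424, -4))*(-257428 + 432988) = (-65607 + (38 - 4*(-424)))*(-257428 + 432988) = (-65607 + (38 + 1696))*175560 = (-65607 + 1734)*175560 = -63873*175560 = -11213543880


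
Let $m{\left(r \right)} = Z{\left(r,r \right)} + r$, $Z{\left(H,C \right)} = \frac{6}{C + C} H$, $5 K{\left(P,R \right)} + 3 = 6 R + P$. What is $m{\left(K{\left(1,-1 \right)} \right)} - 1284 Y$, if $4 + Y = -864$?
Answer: $\frac{5572567}{5} \approx 1.1145 \cdot 10^{6}$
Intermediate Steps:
$K{\left(P,R \right)} = - \frac{3}{5} + \frac{P}{5} + \frac{6 R}{5}$ ($K{\left(P,R \right)} = - \frac{3}{5} + \frac{6 R + P}{5} = - \frac{3}{5} + \frac{P + 6 R}{5} = - \frac{3}{5} + \left(\frac{P}{5} + \frac{6 R}{5}\right) = - \frac{3}{5} + \frac{P}{5} + \frac{6 R}{5}$)
$Y = -868$ ($Y = -4 - 864 = -868$)
$Z{\left(H,C \right)} = \frac{3 H}{C}$ ($Z{\left(H,C \right)} = \frac{6}{2 C} H = 6 \frac{1}{2 C} H = \frac{3}{C} H = \frac{3 H}{C}$)
$m{\left(r \right)} = 3 + r$ ($m{\left(r \right)} = \frac{3 r}{r} + r = 3 + r$)
$m{\left(K{\left(1,-1 \right)} \right)} - 1284 Y = \left(3 + \left(- \frac{3}{5} + \frac{1}{5} \cdot 1 + \frac{6}{5} \left(-1\right)\right)\right) - -1114512 = \left(3 - \frac{8}{5}\right) + 1114512 = \frac{7}{5} + 1114512 = \frac{5572567}{5}$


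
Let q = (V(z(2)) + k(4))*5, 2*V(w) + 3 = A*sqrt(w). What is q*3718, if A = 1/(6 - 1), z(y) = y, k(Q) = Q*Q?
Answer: 269555 + 1859*sqrt(2) ≈ 2.7218e+5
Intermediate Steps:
k(Q) = Q**2
A = 1/5 ≈ 0.20000
V(w) = -3/2 + sqrt(w)/10 (V(w) = -3/2 + (sqrt(w)/5)/2 = -3/2 + sqrt(w)/10)
q = 145/2 + sqrt(2)/2 (q = ((-3/2 + sqrt(2)/10) + 4**2)*5 = ((-3/2 + sqrt(2)/10) + 16)*5 = (29/2 + sqrt(2)/10)*5 = 145/2 + sqrt(2)/2 ≈ 73.207)
q*3718 = (145/2 + sqrt(2)/2)*3718 = 269555 + 1859*sqrt(2)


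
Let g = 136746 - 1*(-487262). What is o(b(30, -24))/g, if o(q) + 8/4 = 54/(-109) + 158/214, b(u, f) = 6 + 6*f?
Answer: -1863/661618664 ≈ -2.8158e-6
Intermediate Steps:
g = 624008 (g = 136746 + 487262 = 624008)
o(q) = -20493/11663 (o(q) = -2 + (54/(-109) + 158/214) = -2 + (54*(-1/109) + 158*(1/214)) = -2 + (-54/109 + 79/107) = -2 + 2833/11663 = -20493/11663)
o(b(30, -24))/g = -20493/11663/624008 = -20493/11663*1/624008 = -1863/661618664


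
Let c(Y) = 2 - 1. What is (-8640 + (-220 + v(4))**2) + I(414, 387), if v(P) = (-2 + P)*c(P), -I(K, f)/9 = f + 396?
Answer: 31837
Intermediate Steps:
c(Y) = 1
I(K, f) = -3564 - 9*f (I(K, f) = -9*(f + 396) = -9*(396 + f) = -3564 - 9*f)
v(P) = -2 + P (v(P) = (-2 + P)*1 = -2 + P)
(-8640 + (-220 + v(4))**2) + I(414, 387) = (-8640 + (-220 + (-2 + 4))**2) + (-3564 - 9*387) = (-8640 + (-220 + 2)**2) + (-3564 - 3483) = (-8640 + (-218)**2) - 7047 = (-8640 + 47524) - 7047 = 38884 - 7047 = 31837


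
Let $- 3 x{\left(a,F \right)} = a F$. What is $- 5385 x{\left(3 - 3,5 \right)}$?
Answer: $0$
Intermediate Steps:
$x{\left(a,F \right)} = - \frac{F a}{3}$ ($x{\left(a,F \right)} = - \frac{a F}{3} = - \frac{F a}{3}$)
$- 5385 x{\left(3 - 3,5 \right)} = - 5385 \left(\left(- \frac{1}{3}\right) 5 \left(3 - 3\right)\right) = - 5385 \left(\left(- \frac{1}{3}\right) 5 \cdot 0\right) = \left(-5385\right) 0 = 0$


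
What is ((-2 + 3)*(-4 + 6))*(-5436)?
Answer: -10872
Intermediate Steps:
((-2 + 3)*(-4 + 6))*(-5436) = (1*2)*(-5436) = 2*(-5436) = -10872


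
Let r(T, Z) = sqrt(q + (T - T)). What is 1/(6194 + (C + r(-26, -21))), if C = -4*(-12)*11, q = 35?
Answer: 6722/45185249 - sqrt(35)/45185249 ≈ 0.00014863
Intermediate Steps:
r(T, Z) = sqrt(35) (r(T, Z) = sqrt(35 + (T - T)) = sqrt(35 + 0) = sqrt(35))
C = 528 (C = 48*11 = 528)
1/(6194 + (C + r(-26, -21))) = 1/(6194 + (528 + sqrt(35))) = 1/(6722 + sqrt(35))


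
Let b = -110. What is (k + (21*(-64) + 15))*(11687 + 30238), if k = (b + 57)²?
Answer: 62049000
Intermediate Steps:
k = 2809 (k = (-110 + 57)² = (-53)² = 2809)
(k + (21*(-64) + 15))*(11687 + 30238) = (2809 + (21*(-64) + 15))*(11687 + 30238) = (2809 + (-1344 + 15))*41925 = (2809 - 1329)*41925 = 1480*41925 = 62049000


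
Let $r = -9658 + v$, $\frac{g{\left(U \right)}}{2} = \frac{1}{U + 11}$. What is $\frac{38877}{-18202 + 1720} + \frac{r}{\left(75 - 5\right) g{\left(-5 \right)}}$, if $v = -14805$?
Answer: $- \frac{101026574}{96145} \approx -1050.8$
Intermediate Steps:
$g{\left(U \right)} = \frac{2}{11 + U}$ ($g{\left(U \right)} = \frac{2}{U + 11} = \frac{2}{11 + U}$)
$r = -24463$ ($r = -9658 - 14805 = -24463$)
$\frac{38877}{-18202 + 1720} + \frac{r}{\left(75 - 5\right) g{\left(-5 \right)}} = \frac{38877}{-18202 + 1720} - \frac{24463}{\left(75 - 5\right) \frac{2}{11 - 5}} = \frac{38877}{-16482} - \frac{24463}{70 \cdot \frac{2}{6}} = 38877 \left(- \frac{1}{16482}\right) - \frac{24463}{70 \cdot 2 \cdot \frac{1}{6}} = - \frac{12959}{5494} - \frac{24463}{70 \cdot \frac{1}{3}} = - \frac{12959}{5494} - \frac{24463}{\frac{70}{3}} = - \frac{12959}{5494} - \frac{73389}{70} = - \frac{101026574}{96145}$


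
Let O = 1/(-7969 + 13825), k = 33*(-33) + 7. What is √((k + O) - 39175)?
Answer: I*√86282666706/1464 ≈ 200.64*I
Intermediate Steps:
k = -1082 (k = -1089 + 7 = -1082)
O = 1/5856 ≈ 0.00017076
√((k + O) - 39175) = √((-1082 + 1/5856) - 39175) = √(-6336191/5856 - 39175) = √(-235744991/5856) = I*√86282666706/1464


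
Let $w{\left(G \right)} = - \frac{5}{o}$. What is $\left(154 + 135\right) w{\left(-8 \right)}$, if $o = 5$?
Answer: $-289$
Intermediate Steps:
$w{\left(G \right)} = -1$ ($w{\left(G \right)} = - \frac{5}{5} = \left(-5\right) \frac{1}{5} = -1$)
$\left(154 + 135\right) w{\left(-8 \right)} = \left(154 + 135\right) \left(-1\right) = 289 \left(-1\right) = -289$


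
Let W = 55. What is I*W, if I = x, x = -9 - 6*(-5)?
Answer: 1155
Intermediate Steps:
x = 21 (x = -9 + 30 = 21)
I = 21
I*W = 21*55 = 1155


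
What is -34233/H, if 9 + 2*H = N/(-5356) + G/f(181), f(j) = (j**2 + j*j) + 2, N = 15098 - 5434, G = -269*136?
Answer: 500581376698/83076807 ≈ 6025.5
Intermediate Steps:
G = -36584
N = 9664
f(j) = 2 + 2*j**2 (f(j) = (j**2 + j**2) + 2 = 2*j**2 + 2 = 2 + 2*j**2)
H = -249230421/43868318 (H = -9/2 + (9664/(-5356) - 36584/(2 + 2*181**2))/2 = -9/2 + (9664*(-1/5356) - 36584/(2 + 2*32761))/2 = -9/2 + (-2416/1339 - 36584/(2 + 65522))/2 = -9/2 + (-2416/1339 - 36584/65524)/2 = -9/2 + (-2416/1339 - 36584*1/65524)/2 = -9/2 + (-2416/1339 - 9146/16381)/2 = -9/2 + (1/2)*(-51822990/21934159) = -9/2 - 25911495/21934159 = -249230421/43868318 ≈ -5.6813)
-34233/H = -34233/(-249230421/43868318) = -34233*(-43868318/249230421) = 500581376698/83076807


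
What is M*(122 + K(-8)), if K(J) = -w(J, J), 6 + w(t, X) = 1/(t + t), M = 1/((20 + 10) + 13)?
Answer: 2049/688 ≈ 2.9782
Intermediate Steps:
M = 1/43 (M = 1/(30 + 13) = 1/43 ≈ 0.023256)
w(t, X) = -6 + 1/(2*t) (w(t, X) = -6 + 1/(t + t) = -6 + 1/(2*t))
K(J) = 6 - 1/(2*J) (K(J) = -(-6 + 1/(2*J)) = 6 - 1/(2*J))
M*(122 + K(-8)) = (122 + (6 - 1/2/(-8)))/43 = (122 + (6 - 1/2*(-1/8)))/43 = (122 + (6 + 1/16))/43 = (122 + 97/16)/43 = (1/43)*(2049/16) = 2049/688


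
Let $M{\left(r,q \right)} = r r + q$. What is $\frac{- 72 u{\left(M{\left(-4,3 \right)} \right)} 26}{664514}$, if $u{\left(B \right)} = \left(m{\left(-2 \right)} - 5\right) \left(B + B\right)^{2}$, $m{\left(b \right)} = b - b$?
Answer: $\frac{6757920}{332257} \approx 20.339$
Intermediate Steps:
$m{\left(b \right)} = 0$
$M{\left(r,q \right)} = q + r^{2}$ ($M{\left(r,q \right)} = r^{2} + q = q + r^{2}$)
$u{\left(B \right)} = - 20 B^{2}$ ($u{\left(B \right)} = \left(0 - 5\right) \left(B + B\right)^{2} = - 5 \left(2 B\right)^{2} = - 5 \cdot 4 B^{2} = - 20 B^{2}$)
$\frac{- 72 u{\left(M{\left(-4,3 \right)} \right)} 26}{664514} = \frac{- 72 \left(- 20 \left(3 + \left(-4\right)^{2}\right)^{2}\right) 26}{664514} = - 72 \left(- 20 \left(3 + 16\right)^{2}\right) 26 \cdot \frac{1}{664514} = - 72 \left(- 20 \cdot 19^{2}\right) 26 \cdot \frac{1}{664514} = - 72 \left(\left(-20\right) 361\right) 26 \cdot \frac{1}{664514} = \left(-72\right) \left(-7220\right) 26 \cdot \frac{1}{664514} = 519840 \cdot 26 \cdot \frac{1}{664514} = 13515840 \cdot \frac{1}{664514} = \frac{6757920}{332257}$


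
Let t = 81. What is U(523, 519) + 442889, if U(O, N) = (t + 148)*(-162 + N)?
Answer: 524642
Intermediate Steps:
U(O, N) = -37098 + 229*N (U(O, N) = (81 + 148)*(-162 + N) = 229*(-162 + N) = -37098 + 229*N)
U(523, 519) + 442889 = (-37098 + 229*519) + 442889 = (-37098 + 118851) + 442889 = 81753 + 442889 = 524642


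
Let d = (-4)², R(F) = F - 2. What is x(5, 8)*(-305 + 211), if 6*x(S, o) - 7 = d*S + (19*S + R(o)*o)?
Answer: -10810/3 ≈ -3603.3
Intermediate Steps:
R(F) = -2 + F
d = 16
x(S, o) = 7/6 + 35*S/6 + o*(-2 + o)/6 (x(S, o) = 7/6 + (16*S + (19*S + (-2 + o)*o))/6 = 7/6 + (16*S + (19*S + o*(-2 + o)))/6 = 7/6 + (35*S + o*(-2 + o))/6 = 7/6 + (35*S/6 + o*(-2 + o)/6) = 7/6 + 35*S/6 + o*(-2 + o)/6)
x(5, 8)*(-305 + 211) = (7/6 + (35/6)*5 + (⅙)*8*(-2 + 8))*(-305 + 211) = (7/6 + 175/6 + (⅙)*8*6)*(-94) = (7/6 + 175/6 + 8)*(-94) = (115/3)*(-94) = -10810/3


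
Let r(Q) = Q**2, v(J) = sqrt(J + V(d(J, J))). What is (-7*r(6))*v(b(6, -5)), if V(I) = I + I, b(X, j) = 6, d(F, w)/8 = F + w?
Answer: -756*sqrt(22) ≈ -3546.0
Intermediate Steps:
d(F, w) = 8*F + 8*w (d(F, w) = 8*(F + w) = 8*F + 8*w)
V(I) = 2*I
v(J) = sqrt(33)*sqrt(J) (v(J) = sqrt(J + 2*(8*J + 8*J)) = sqrt(J + 2*(16*J)) = sqrt(J + 32*J) = sqrt(33*J) = sqrt(33)*sqrt(J))
(-7*r(6))*v(b(6, -5)) = (-7*6**2)*(sqrt(33)*sqrt(6)) = (-7*36)*(3*sqrt(22)) = -756*sqrt(22)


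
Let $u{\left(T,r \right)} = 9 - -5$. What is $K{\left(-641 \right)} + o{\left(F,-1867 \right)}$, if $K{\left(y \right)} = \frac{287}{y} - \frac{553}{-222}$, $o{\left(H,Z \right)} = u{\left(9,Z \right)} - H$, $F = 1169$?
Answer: $- \frac{164068051}{142302} \approx -1153.0$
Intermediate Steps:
$u{\left(T,r \right)} = 14$ ($u{\left(T,r \right)} = 9 + 5 = 14$)
$o{\left(H,Z \right)} = 14 - H$
$K{\left(y \right)} = \frac{553}{222} + \frac{287}{y}$ ($K{\left(y \right)} = \frac{287}{y} - - \frac{553}{222} = \frac{287}{y} + \frac{553}{222} = \frac{553}{222} + \frac{287}{y}$)
$K{\left(-641 \right)} + o{\left(F,-1867 \right)} = \left(\frac{553}{222} + \frac{287}{-641}\right) + \left(14 - 1169\right) = \left(\frac{553}{222} + 287 \left(- \frac{1}{641}\right)\right) + \left(14 - 1169\right) = \left(\frac{553}{222} - \frac{287}{641}\right) - 1155 = \frac{290759}{142302} - 1155 = - \frac{164068051}{142302}$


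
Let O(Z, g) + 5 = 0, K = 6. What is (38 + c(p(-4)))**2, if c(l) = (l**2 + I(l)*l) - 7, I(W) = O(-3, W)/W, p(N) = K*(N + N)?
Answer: 5428900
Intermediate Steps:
p(N) = 12*N (p(N) = 6*(N + N) = 6*(2*N) = 12*N)
O(Z, g) = -5 (O(Z, g) = -5 + 0 = -5)
I(W) = -5/W
c(l) = -12 + l**2 (c(l) = (l**2 + (-5/l)*l) - 7 = (l**2 - 5) - 7 = (-5 + l**2) - 7 = -12 + l**2)
(38 + c(p(-4)))**2 = (38 + (-12 + (12*(-4))**2))**2 = (38 + (-12 + (-48)**2))**2 = (38 + (-12 + 2304))**2 = (38 + 2292)**2 = 2330**2 = 5428900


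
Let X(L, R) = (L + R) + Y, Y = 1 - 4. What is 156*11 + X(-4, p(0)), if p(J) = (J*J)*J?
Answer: 1709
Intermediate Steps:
Y = -3
p(J) = J³ (p(J) = J²*J = J³)
X(L, R) = -3 + L + R (X(L, R) = (L + R) - 3 = -3 + L + R)
156*11 + X(-4, p(0)) = 156*11 + (-3 - 4 + 0³) = 1716 + (-3 - 4 + 0) = 1716 - 7 = 1709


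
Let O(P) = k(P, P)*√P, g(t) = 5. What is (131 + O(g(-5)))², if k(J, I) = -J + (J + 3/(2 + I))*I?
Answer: 961014/49 + 40610*√5/7 ≈ 32585.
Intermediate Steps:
k(J, I) = -J + I*(J + 3/(2 + I)) (k(J, I) = -J + (J + 3/(2 + I))*I = -J + I*(J + 3/(2 + I)))
O(P) = √P*(P + P² + P³)/(2 + P) (O(P) = ((-2*P + 3*P + P*P + P*P²)/(2 + P))*√P = ((-2*P + 3*P + P² + P³)/(2 + P))*√P = ((P + P² + P³)/(2 + P))*√P = √P*(P + P² + P³)/(2 + P))
(131 + O(g(-5)))² = (131 + 5^(3/2)*(1 + 5 + 5²)/(2 + 5))² = (131 + (5*√5)*(1 + 5 + 25)/7)² = (131 + (5*√5)*(⅐)*31)² = (131 + 155*√5/7)²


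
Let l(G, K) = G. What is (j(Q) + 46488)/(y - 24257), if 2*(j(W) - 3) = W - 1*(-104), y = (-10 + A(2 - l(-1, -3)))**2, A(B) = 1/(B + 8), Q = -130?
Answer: -2811919/1461608 ≈ -1.9239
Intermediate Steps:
A(B) = 1/(8 + B)
y = 11881/121 (y = (-10 + 1/(8 + (2 - 1*(-1))))**2 = (-10 + 1/(8 + (2 + 1)))**2 = (-10 + 1/(8 + 3))**2 = (-10 + 1/11)**2 = (-109/11)**2 = 11881/121 ≈ 98.190)
j(W) = 55 + W/2 (j(W) = 3 + (W - 1*(-104))/2 = 3 + (W + 104)/2 = 3 + (104 + W)/2 = 3 + (52 + W/2) = 55 + W/2)
(j(Q) + 46488)/(y - 24257) = ((55 + (1/2)*(-130)) + 46488)/(11881/121 - 24257) = ((55 - 65) + 46488)/(-2923216/121) = (-10 + 46488)*(-121/2923216) = 46478*(-121/2923216) = -2811919/1461608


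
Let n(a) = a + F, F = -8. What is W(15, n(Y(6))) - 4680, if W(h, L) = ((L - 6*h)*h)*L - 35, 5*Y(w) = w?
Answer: 25793/5 ≈ 5158.6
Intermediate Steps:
Y(w) = w/5
n(a) = -8 + a (n(a) = a - 8 = -8 + a)
W(h, L) = -35 + L*h*(L - 6*h) (W(h, L) = ((L - 6*h)*h)*L - 35 = (h*(L - 6*h))*L - 35 = L*h*(L - 6*h) - 35 = -35 + L*h*(L - 6*h))
W(15, n(Y(6))) - 4680 = (-35 + 15*(-8 + (⅕)*6)² - 6*(-8 + (⅕)*6)*15²) - 4680 = (-35 + 15*(-8 + 6/5)² - 6*(-8 + 6/5)*225) - 4680 = (-35 + 15*(-34/5)² - 6*(-34/5)*225) - 4680 = (-35 + 15*(1156/25) + 9180) - 4680 = (-35 + 3468/5 + 9180) - 4680 = 49193/5 - 4680 = 25793/5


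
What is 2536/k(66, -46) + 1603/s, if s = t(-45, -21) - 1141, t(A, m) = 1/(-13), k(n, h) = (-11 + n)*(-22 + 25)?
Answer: 34180589/2447610 ≈ 13.965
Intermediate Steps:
k(n, h) = -33 + 3*n (k(n, h) = (-11 + n)*3 = -33 + 3*n)
t(A, m) = -1/13
s = -14834/13 (s = -1/13 - 1141 = -14834/13 ≈ -1141.1)
2536/k(66, -46) + 1603/s = 2536/(-33 + 3*66) + 1603/(-14834/13) = 2536/(-33 + 198) + 1603*(-13/14834) = 2536/165 - 20839/14834 = 34180589/2447610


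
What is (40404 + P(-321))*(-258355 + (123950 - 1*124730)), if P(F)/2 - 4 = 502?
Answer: -10732335160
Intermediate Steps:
P(F) = 1012 (P(F) = 8 + 2*502 = 8 + 1004 = 1012)
(40404 + P(-321))*(-258355 + (123950 - 1*124730)) = (40404 + 1012)*(-258355 + (123950 - 1*124730)) = 41416*(-258355 + (123950 - 124730)) = 41416*(-258355 - 780) = 41416*(-259135) = -10732335160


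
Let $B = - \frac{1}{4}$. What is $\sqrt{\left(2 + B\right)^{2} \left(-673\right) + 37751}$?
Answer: $\frac{29 \sqrt{679}}{4} \approx 188.92$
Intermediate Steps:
$B = - \frac{1}{4}$ ($B = \left(-1\right) \frac{1}{4} = - \frac{1}{4} \approx -0.25$)
$\sqrt{\left(2 + B\right)^{2} \left(-673\right) + 37751} = \sqrt{\left(2 - \frac{1}{4}\right)^{2} \left(-673\right) + 37751} = \sqrt{\left(\frac{7}{4}\right)^{2} \left(-673\right) + 37751} = \sqrt{\frac{49}{16} \left(-673\right) + 37751} = \sqrt{- \frac{32977}{16} + 37751} = \sqrt{\frac{571039}{16}} = \frac{29 \sqrt{679}}{4}$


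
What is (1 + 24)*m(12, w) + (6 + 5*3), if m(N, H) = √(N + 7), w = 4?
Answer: 21 + 25*√19 ≈ 129.97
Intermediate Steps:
m(N, H) = √(7 + N)
(1 + 24)*m(12, w) + (6 + 5*3) = (1 + 24)*√(7 + 12) + (6 + 5*3) = 25*√19 + (6 + 15) = 25*√19 + 21 = 21 + 25*√19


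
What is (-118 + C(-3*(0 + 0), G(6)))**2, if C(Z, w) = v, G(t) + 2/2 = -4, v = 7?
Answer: 12321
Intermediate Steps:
G(t) = -5 (G(t) = -1 - 4 = -5)
C(Z, w) = 7
(-118 + C(-3*(0 + 0), G(6)))**2 = (-118 + 7)**2 = (-111)**2 = 12321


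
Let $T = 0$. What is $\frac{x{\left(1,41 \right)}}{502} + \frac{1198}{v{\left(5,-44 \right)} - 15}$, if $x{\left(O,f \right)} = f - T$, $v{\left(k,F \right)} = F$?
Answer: $- \frac{598977}{29618} \approx -20.223$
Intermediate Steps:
$x{\left(O,f \right)} = f$ ($x{\left(O,f \right)} = f - 0 = f + 0 = f$)
$\frac{x{\left(1,41 \right)}}{502} + \frac{1198}{v{\left(5,-44 \right)} - 15} = \frac{41}{502} + \frac{1198}{-44 - 15} = 41 \cdot \frac{1}{502} + \frac{1198}{-59} = \frac{41}{502} + 1198 \left(- \frac{1}{59}\right) = \frac{41}{502} - \frac{1198}{59} = - \frac{598977}{29618}$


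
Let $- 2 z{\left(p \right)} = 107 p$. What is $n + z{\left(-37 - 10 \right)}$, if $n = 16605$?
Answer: $\frac{38239}{2} \approx 19120.0$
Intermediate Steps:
$z{\left(p \right)} = - \frac{107 p}{2}$
$n + z{\left(-37 - 10 \right)} = 16605 - \frac{107 \left(-37 - 10\right)}{2} = 16605 - - \frac{5029}{2} = 16605 + \frac{5029}{2} = \frac{38239}{2}$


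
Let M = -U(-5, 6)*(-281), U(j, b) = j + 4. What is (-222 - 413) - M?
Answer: -354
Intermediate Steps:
U(j, b) = 4 + j
M = -281 (M = -(4 - 5)*(-281) = -1*(-1)*(-281) = 1*(-281) = -281)
(-222 - 413) - M = (-222 - 413) - 1*(-281) = -635 + 281 = -354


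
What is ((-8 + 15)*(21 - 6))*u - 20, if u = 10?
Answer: 1030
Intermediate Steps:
((-8 + 15)*(21 - 6))*u - 20 = ((-8 + 15)*(21 - 6))*10 - 20 = (7*15)*10 - 20 = 105*10 - 20 = 1050 - 20 = 1030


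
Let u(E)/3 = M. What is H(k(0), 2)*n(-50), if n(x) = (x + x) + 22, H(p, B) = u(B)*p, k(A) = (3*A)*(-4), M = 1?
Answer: 0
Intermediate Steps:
u(E) = 3 (u(E) = 3*1 = 3)
k(A) = -12*A
H(p, B) = 3*p
n(x) = 22 + 2*x (n(x) = 2*x + 22 = 22 + 2*x)
H(k(0), 2)*n(-50) = (3*(-12*0))*(22 + 2*(-50)) = (3*0)*(22 - 100) = 0*(-78) = 0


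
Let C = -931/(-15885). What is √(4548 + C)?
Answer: √127514032915/5295 ≈ 67.439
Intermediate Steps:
C = 931/15885 (C = -931*(-1/15885) = 931/15885 ≈ 0.058609)
√(4548 + C) = √(4548 + 931/15885) = √(72245911/15885) = √127514032915/5295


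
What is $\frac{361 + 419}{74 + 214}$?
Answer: $\frac{65}{24} \approx 2.7083$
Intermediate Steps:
$\frac{361 + 419}{74 + 214} = \frac{780}{288} = 780 \cdot \frac{1}{288} = \frac{65}{24}$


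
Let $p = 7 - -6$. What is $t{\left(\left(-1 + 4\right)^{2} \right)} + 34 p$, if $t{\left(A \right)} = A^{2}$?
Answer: $523$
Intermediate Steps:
$p = 13$ ($p = 7 + 6 = 13$)
$t{\left(\left(-1 + 4\right)^{2} \right)} + 34 p = \left(\left(-1 + 4\right)^{2}\right)^{2} + 34 \cdot 13 = \left(3^{2}\right)^{2} + 442 = 9^{2} + 442 = 81 + 442 = 523$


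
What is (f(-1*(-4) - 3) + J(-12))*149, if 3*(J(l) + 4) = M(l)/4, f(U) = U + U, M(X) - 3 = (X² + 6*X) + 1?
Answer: 1937/3 ≈ 645.67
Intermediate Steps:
M(X) = 4 + X² + 6*X (M(X) = 3 + ((X² + 6*X) + 1) = 3 + (1 + X² + 6*X) = 4 + X² + 6*X)
f(U) = 2*U
J(l) = -11/3 + l/2 + l²/12 (J(l) = -4 + ((4 + l² + 6*l)/4)/3 = -4 + ((4 + l² + 6*l)*(¼))/3 = -4 + (1 + l²/4 + 3*l/2)/3 = -4 + (⅓ + l/2 + l²/12) = -11/3 + l/2 + l²/12)
(f(-1*(-4) - 3) + J(-12))*149 = (2*(-1*(-4) - 3) + (-11/3 + (½)*(-12) + (1/12)*(-12)²))*149 = (2*(4 - 3) + (-11/3 - 6 + (1/12)*144))*149 = (2*1 + (-11/3 - 6 + 12))*149 = (2 + 7/3)*149 = (13/3)*149 = 1937/3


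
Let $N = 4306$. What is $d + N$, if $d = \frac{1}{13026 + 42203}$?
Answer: $\frac{237816075}{55229} \approx 4306.0$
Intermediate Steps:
$d = \frac{1}{55229} \approx 1.8106 \cdot 10^{-5}$
$d + N = \frac{1}{55229} + 4306 = \frac{237816075}{55229}$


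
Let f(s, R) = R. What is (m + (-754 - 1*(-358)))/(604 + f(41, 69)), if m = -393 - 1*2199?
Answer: -2988/673 ≈ -4.4398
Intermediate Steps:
m = -2592 (m = -393 - 2199 = -2592)
(m + (-754 - 1*(-358)))/(604 + f(41, 69)) = (-2592 + (-754 - 1*(-358)))/(604 + 69) = (-2592 + (-754 + 358))/673 = (-2592 - 396)*(1/673) = -2988*1/673 = -2988/673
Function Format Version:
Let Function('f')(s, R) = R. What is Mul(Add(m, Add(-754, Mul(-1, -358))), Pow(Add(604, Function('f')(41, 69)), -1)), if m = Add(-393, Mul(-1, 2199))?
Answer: Rational(-2988, 673) ≈ -4.4398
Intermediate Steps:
m = -2592 (m = Add(-393, -2199) = -2592)
Mul(Add(m, Add(-754, Mul(-1, -358))), Pow(Add(604, Function('f')(41, 69)), -1)) = Mul(Add(-2592, Add(-754, Mul(-1, -358))), Pow(Add(604, 69), -1)) = Mul(Add(-2592, Add(-754, 358)), Pow(673, -1)) = Mul(Add(-2592, -396), Rational(1, 673)) = Mul(-2988, Rational(1, 673)) = Rational(-2988, 673)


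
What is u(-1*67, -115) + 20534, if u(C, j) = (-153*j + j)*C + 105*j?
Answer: -1162701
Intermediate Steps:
u(C, j) = 105*j - 152*C*j (u(C, j) = (-152*j)*C + 105*j = -152*C*j + 105*j = 105*j - 152*C*j)
u(-1*67, -115) + 20534 = -115*(105 - (-152)*67) + 20534 = -115*(105 - 152*(-67)) + 20534 = -115*(105 + 10184) + 20534 = -115*10289 + 20534 = -1183235 + 20534 = -1162701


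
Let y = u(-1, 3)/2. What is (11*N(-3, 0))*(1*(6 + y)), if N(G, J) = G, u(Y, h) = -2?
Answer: -165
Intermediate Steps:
y = -1 (y = -2/2 = (1/2)*(-2) = -1)
(11*N(-3, 0))*(1*(6 + y)) = (11*(-3))*(1*(6 - 1)) = -33*5 = -165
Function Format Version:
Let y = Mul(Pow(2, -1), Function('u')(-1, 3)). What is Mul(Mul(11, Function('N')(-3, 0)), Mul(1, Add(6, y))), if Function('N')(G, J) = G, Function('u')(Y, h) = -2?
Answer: -165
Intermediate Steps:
y = -1 (y = Mul(Pow(2, -1), -2) = Mul(Rational(1, 2), -2) = -1)
Mul(Mul(11, Function('N')(-3, 0)), Mul(1, Add(6, y))) = Mul(Mul(11, -3), Mul(1, Add(6, -1))) = Mul(-33, Mul(1, 5)) = Mul(-33, 5) = -165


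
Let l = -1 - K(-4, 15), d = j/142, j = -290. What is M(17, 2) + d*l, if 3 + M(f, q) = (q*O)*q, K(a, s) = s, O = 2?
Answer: 2675/71 ≈ 37.676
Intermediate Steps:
M(f, q) = -3 + 2*q**2 (M(f, q) = -3 + (q*2)*q = -3 + (2*q)*q = -3 + 2*q**2)
d = -145/71 (d = -290/142 = -290*1/142 = -145/71 ≈ -2.0423)
l = -16 (l = -1 - 1*15 = -1 - 15 = -16)
M(17, 2) + d*l = (-3 + 2*2**2) - 145/71*(-16) = (-3 + 2*4) + 2320/71 = (-3 + 8) + 2320/71 = 5 + 2320/71 = 2675/71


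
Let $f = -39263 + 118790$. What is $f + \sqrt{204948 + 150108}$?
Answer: $79527 + 4 \sqrt{22191} \approx 80123.0$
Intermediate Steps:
$f = 79527$
$f + \sqrt{204948 + 150108} = 79527 + \sqrt{204948 + 150108} = 79527 + \sqrt{355056} = 79527 + 4 \sqrt{22191}$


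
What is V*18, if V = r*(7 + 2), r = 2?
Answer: 324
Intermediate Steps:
V = 18 (V = 2*(7 + 2) = 2*9 = 18)
V*18 = 18*18 = 324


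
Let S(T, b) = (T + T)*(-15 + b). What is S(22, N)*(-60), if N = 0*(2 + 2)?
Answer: 39600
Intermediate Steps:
N = 0 (N = 0*4 = 0)
S(T, b) = 2*T*(-15 + b) (S(T, b) = (2*T)*(-15 + b) = 2*T*(-15 + b))
S(22, N)*(-60) = (2*22*(-15 + 0))*(-60) = (2*22*(-15))*(-60) = -660*(-60) = 39600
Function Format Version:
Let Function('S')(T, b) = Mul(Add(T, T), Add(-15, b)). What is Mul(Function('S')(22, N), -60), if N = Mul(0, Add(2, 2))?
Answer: 39600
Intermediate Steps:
N = 0 (N = Mul(0, 4) = 0)
Function('S')(T, b) = Mul(2, T, Add(-15, b)) (Function('S')(T, b) = Mul(Mul(2, T), Add(-15, b)) = Mul(2, T, Add(-15, b)))
Mul(Function('S')(22, N), -60) = Mul(Mul(2, 22, Add(-15, 0)), -60) = Mul(Mul(2, 22, -15), -60) = Mul(-660, -60) = 39600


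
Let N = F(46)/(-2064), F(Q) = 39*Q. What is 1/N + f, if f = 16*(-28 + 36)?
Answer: 37928/299 ≈ 126.85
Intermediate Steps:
f = 128 (f = 16*8 = 128)
N = -299/344 (N = (39*46)/(-2064) = 1794*(-1/2064) = -299/344 ≈ -0.86919)
1/N + f = 1/(-299/344) + 128 = -344/299 + 128 = 37928/299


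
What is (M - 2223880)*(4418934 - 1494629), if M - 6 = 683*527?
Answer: -5450708591565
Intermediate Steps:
M = 359947 (M = 6 + 683*527 = 6 + 359941 = 359947)
(M - 2223880)*(4418934 - 1494629) = (359947 - 2223880)*(4418934 - 1494629) = -1863933*2924305 = -5450708591565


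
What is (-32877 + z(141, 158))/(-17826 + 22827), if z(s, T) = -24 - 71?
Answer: -32972/5001 ≈ -6.5931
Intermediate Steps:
z(s, T) = -95
(-32877 + z(141, 158))/(-17826 + 22827) = (-32877 - 95)/(-17826 + 22827) = -32972/5001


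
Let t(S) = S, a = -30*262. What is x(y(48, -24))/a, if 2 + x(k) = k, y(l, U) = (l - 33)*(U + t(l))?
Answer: -179/3930 ≈ -0.045547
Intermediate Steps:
a = -7860
y(l, U) = (-33 + l)*(U + l) (y(l, U) = (l - 33)*(U + l) = (-33 + l)*(U + l))
x(k) = -2 + k
x(y(48, -24))/a = (-2 + (48**2 - 33*(-24) - 33*48 - 24*48))/(-7860) = (-2 + (2304 + 792 - 1584 - 1152))*(-1/7860) = (-2 + 360)*(-1/7860) = 358*(-1/7860) = -179/3930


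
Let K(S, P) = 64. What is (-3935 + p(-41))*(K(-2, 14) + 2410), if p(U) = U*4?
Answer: -10140926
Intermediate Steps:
p(U) = 4*U
(-3935 + p(-41))*(K(-2, 14) + 2410) = (-3935 + 4*(-41))*(64 + 2410) = (-3935 - 164)*2474 = -4099*2474 = -10140926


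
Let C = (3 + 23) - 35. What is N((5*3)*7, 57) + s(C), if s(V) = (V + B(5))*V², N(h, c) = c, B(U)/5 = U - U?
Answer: -672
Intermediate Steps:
B(U) = 0 (B(U) = 5*(U - U) = 5*0 = 0)
C = -9 (C = 26 - 35 = -9)
s(V) = V³ (s(V) = (V + 0)*V² = V*V² = V³)
N((5*3)*7, 57) + s(C) = 57 + (-9)³ = 57 - 729 = -672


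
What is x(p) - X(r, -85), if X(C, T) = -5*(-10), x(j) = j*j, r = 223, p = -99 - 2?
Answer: 10151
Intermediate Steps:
p = -101
x(j) = j²
X(C, T) = 50
x(p) - X(r, -85) = (-101)² - 1*50 = 10201 - 50 = 10151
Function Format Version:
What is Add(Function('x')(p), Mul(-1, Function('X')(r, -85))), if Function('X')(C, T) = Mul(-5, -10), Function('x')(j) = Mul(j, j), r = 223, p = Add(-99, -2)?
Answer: 10151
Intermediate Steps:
p = -101
Function('x')(j) = Pow(j, 2)
Function('X')(C, T) = 50
Add(Function('x')(p), Mul(-1, Function('X')(r, -85))) = Add(Pow(-101, 2), Mul(-1, 50)) = Add(10201, -50) = 10151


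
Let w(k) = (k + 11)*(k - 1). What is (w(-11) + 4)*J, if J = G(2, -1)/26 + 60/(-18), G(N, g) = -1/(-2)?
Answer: -517/39 ≈ -13.256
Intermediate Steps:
G(N, g) = ½ (G(N, g) = -1*(-½) = ½)
J = -517/156 (J = (½)/26 + 60/(-18) = (½)*(1/26) + 60*(-1/18) = 1/52 - 10/3 = -517/156 ≈ -3.3141)
w(k) = (-1 + k)*(11 + k) (w(k) = (11 + k)*(-1 + k) = (-1 + k)*(11 + k))
(w(-11) + 4)*J = ((-11 + (-11)² + 10*(-11)) + 4)*(-517/156) = ((-11 + 121 - 110) + 4)*(-517/156) = (0 + 4)*(-517/156) = 4*(-517/156) = -517/39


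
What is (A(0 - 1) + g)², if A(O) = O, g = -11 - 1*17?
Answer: 841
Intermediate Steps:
g = -28 (g = -11 - 17 = -28)
(A(0 - 1) + g)² = ((0 - 1) - 28)² = (-1 - 28)² = (-29)² = 841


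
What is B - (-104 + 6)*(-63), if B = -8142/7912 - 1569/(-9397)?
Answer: -9980330817/1616284 ≈ -6174.9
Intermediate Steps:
B = -1393401/1616284 (B = -8142*1/7912 - 1569*(-1/9397) = -177/172 + 1569/9397 = -1393401/1616284 ≈ -0.86210)
B - (-104 + 6)*(-63) = -1393401/1616284 - (-104 + 6)*(-63) = -1393401/1616284 - (-98)*(-63) = -1393401/1616284 - 1*6174 = -1393401/1616284 - 6174 = -9980330817/1616284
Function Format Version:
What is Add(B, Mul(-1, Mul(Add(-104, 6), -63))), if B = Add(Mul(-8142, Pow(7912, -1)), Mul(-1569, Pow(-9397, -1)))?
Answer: Rational(-9980330817, 1616284) ≈ -6174.9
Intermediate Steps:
B = Rational(-1393401, 1616284) (B = Add(Mul(-8142, Rational(1, 7912)), Mul(-1569, Rational(-1, 9397))) = Add(Rational(-177, 172), Rational(1569, 9397)) = Rational(-1393401, 1616284) ≈ -0.86210)
Add(B, Mul(-1, Mul(Add(-104, 6), -63))) = Add(Rational(-1393401, 1616284), Mul(-1, Mul(Add(-104, 6), -63))) = Add(Rational(-1393401, 1616284), Mul(-1, Mul(-98, -63))) = Add(Rational(-1393401, 1616284), Mul(-1, 6174)) = Add(Rational(-1393401, 1616284), -6174) = Rational(-9980330817, 1616284)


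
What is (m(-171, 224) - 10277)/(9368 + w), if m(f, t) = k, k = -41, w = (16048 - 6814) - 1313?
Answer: -10318/17289 ≈ -0.59680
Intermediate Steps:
w = 7921 (w = 9234 - 1313 = 7921)
m(f, t) = -41
(m(-171, 224) - 10277)/(9368 + w) = (-41 - 10277)/(9368 + 7921) = -10318/17289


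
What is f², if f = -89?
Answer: 7921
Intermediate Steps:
f² = (-89)² = 7921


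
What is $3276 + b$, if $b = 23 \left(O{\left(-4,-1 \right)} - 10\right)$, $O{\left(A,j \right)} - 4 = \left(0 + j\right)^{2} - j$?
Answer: $3184$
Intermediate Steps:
$O{\left(A,j \right)} = 4 + j^{2} - j$ ($O{\left(A,j \right)} = 4 - \left(j - \left(0 + j\right)^{2}\right) = 4 + \left(j^{2} - j\right) = 4 + j^{2} - j$)
$b = -92$ ($b = 23 \left(\left(4 + \left(-1\right)^{2} - -1\right) - 10\right) = 23 \left(\left(4 + 1 + 1\right) - 10\right) = 23 \left(6 - 10\right) = 23 \left(-4\right) = -92$)
$3276 + b = 3276 - 92 = 3184$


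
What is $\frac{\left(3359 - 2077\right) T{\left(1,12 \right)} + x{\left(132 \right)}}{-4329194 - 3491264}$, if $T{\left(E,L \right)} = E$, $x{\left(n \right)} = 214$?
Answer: $- \frac{748}{3910229} \approx -0.00019129$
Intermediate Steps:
$\frac{\left(3359 - 2077\right) T{\left(1,12 \right)} + x{\left(132 \right)}}{-4329194 - 3491264} = \frac{\left(3359 - 2077\right) 1 + 214}{-4329194 - 3491264} = \frac{\left(3359 - 2077\right) 1 + 214}{-7820458} = \left(1282 \cdot 1 + 214\right) \left(- \frac{1}{7820458}\right) = \left(1282 + 214\right) \left(- \frac{1}{7820458}\right) = 1496 \left(- \frac{1}{7820458}\right) = - \frac{748}{3910229}$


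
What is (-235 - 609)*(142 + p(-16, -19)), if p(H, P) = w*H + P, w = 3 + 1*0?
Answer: -63300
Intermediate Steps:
w = 3 (w = 3 + 0 = 3)
p(H, P) = P + 3*H (p(H, P) = 3*H + P = P + 3*H)
(-235 - 609)*(142 + p(-16, -19)) = (-235 - 609)*(142 + (-19 + 3*(-16))) = -844*(142 + (-19 - 48)) = -844*(142 - 67) = -844*75 = -63300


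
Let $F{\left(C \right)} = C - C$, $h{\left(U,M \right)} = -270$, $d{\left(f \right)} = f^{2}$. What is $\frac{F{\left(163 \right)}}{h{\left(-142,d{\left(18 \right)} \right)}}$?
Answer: $0$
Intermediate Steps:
$F{\left(C \right)} = 0$
$\frac{F{\left(163 \right)}}{h{\left(-142,d{\left(18 \right)} \right)}} = \frac{0}{-270} = 0 \left(- \frac{1}{270}\right) = 0$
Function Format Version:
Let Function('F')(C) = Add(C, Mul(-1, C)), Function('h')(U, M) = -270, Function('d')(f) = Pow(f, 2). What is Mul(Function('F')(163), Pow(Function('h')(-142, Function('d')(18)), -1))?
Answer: 0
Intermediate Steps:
Function('F')(C) = 0
Mul(Function('F')(163), Pow(Function('h')(-142, Function('d')(18)), -1)) = Mul(0, Pow(-270, -1)) = Mul(0, Rational(-1, 270)) = 0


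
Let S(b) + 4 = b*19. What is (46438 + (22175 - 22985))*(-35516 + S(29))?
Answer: -1595565532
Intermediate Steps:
S(b) = -4 + 19*b (S(b) = -4 + b*19 = -4 + 19*b)
(46438 + (22175 - 22985))*(-35516 + S(29)) = (46438 + (22175 - 22985))*(-35516 + (-4 + 19*29)) = (46438 - 810)*(-35516 + (-4 + 551)) = 45628*(-35516 + 547) = 45628*(-34969) = -1595565532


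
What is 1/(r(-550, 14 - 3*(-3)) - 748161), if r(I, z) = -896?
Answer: -1/749057 ≈ -1.3350e-6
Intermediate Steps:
1/(r(-550, 14 - 3*(-3)) - 748161) = 1/(-896 - 748161) = 1/(-749057) = -1/749057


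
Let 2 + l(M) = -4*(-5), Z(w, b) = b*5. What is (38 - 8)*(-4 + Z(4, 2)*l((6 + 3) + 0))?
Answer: 5280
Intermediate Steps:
Z(w, b) = 5*b
l(M) = 18 (l(M) = -2 - 4*(-5) = -2 + 20 = 18)
(38 - 8)*(-4 + Z(4, 2)*l((6 + 3) + 0)) = (38 - 8)*(-4 + (5*2)*18) = 30*(-4 + 10*18) = 30*(-4 + 180) = 30*176 = 5280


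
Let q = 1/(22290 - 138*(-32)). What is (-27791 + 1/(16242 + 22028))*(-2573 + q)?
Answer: 24360713594942851/340679540 ≈ 7.1506e+7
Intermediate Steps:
q = 1/26706 (q = 1/(22290 + 4416) = 1/26706 ≈ 3.7445e-5)
(-27791 + 1/(16242 + 22028))*(-2573 + q) = (-27791 + 1/(16242 + 22028))*(-2573 + 1/26706) = (-27791 + 1/38270)*(-68714537/26706) = -1063561569/38270*(-68714537/26706) = 24360713594942851/340679540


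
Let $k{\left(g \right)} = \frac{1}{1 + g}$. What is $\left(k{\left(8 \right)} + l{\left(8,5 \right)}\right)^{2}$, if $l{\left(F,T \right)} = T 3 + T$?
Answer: $\frac{32761}{81} \approx 404.46$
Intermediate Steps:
$l{\left(F,T \right)} = 4 T$ ($l{\left(F,T \right)} = 3 T + T = 4 T$)
$\left(k{\left(8 \right)} + l{\left(8,5 \right)}\right)^{2} = \left(\frac{1}{1 + 8} + 4 \cdot 5\right)^{2} = \left(\frac{1}{9} + 20\right)^{2} = \left(\frac{181}{9}\right)^{2} = \frac{32761}{81}$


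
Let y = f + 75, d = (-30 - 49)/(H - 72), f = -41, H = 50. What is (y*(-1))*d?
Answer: -1343/11 ≈ -122.09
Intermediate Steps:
d = 79/22 (d = (-30 - 49)/(50 - 72) = -79/(-22) = -79*(-1/22) = 79/22 ≈ 3.5909)
y = 34 (y = -41 + 75 = 34)
(y*(-1))*d = (34*(-1))*(79/22) = -34*79/22 = -1343/11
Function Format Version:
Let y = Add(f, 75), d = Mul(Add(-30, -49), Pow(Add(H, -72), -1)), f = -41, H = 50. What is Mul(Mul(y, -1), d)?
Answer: Rational(-1343, 11) ≈ -122.09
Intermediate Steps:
d = Rational(79, 22) (d = Mul(Add(-30, -49), Pow(Add(50, -72), -1)) = Mul(-79, Pow(-22, -1)) = Mul(-79, Rational(-1, 22)) = Rational(79, 22) ≈ 3.5909)
y = 34 (y = Add(-41, 75) = 34)
Mul(Mul(y, -1), d) = Mul(Mul(34, -1), Rational(79, 22)) = Mul(-34, Rational(79, 22)) = Rational(-1343, 11)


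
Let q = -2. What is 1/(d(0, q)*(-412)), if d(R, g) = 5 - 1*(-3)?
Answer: -1/3296 ≈ -0.00030340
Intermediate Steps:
d(R, g) = 8 (d(R, g) = 5 + 3 = 8)
1/(d(0, q)*(-412)) = 1/(8*(-412)) = 1/(-3296) = -1/3296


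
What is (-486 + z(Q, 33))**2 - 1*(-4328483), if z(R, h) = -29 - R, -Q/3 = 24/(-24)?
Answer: 4596807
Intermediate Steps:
Q = 3 (Q = -72/(-24) = -72*(-1)/24 = -3*(-1) = 3)
(-486 + z(Q, 33))**2 - 1*(-4328483) = (-486 + (-29 - 1*3))**2 - 1*(-4328483) = (-486 + (-29 - 3))**2 + 4328483 = (-486 - 32)**2 + 4328483 = (-518)**2 + 4328483 = 268324 + 4328483 = 4596807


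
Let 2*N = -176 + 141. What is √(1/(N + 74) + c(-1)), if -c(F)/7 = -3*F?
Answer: I*√267923/113 ≈ 4.5806*I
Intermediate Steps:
N = -35/2 (N = (-176 + 141)/2 = (½)*(-35) = -35/2 ≈ -17.500)
c(F) = 21*F (c(F) = -(-21)*F = 21*F)
√(1/(N + 74) + c(-1)) = √(1/(-35/2 + 74) + 21*(-1)) = √(1/(113/2) - 21) = √(2/113 - 21) = √(-2371/113) = I*√267923/113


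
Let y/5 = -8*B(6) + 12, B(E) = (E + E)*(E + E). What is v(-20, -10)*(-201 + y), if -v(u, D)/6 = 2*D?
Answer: -708120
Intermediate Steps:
v(u, D) = -12*D
B(E) = 4*E² (B(E) = (2*E)*(2*E) = 4*E²)
y = -5700 (y = 5*(-32*6² + 12) = 5*(-32*36 + 12) = 5*(-8*144 + 12) = 5*(-1152 + 12) = 5*(-1140) = -5700)
v(-20, -10)*(-201 + y) = (-12*(-10))*(-201 - 5700) = 120*(-5901) = -708120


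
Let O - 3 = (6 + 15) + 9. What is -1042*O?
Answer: -34386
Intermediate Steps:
O = 33 (O = 3 + ((6 + 15) + 9) = 3 + (21 + 9) = 3 + 30 = 33)
-1042*O = -1042*33 = -34386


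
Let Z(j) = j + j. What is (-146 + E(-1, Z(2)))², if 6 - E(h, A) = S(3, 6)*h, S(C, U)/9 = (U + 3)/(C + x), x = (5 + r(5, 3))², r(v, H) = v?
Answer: 205606921/10609 ≈ 19380.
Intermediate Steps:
x = 100 (x = (5 + 5)² = 10² = 100)
S(C, U) = 9*(3 + U)/(100 + C) (S(C, U) = 9*((U + 3)/(C + 100)) = 9*((3 + U)/(100 + C)) = 9*(3 + U)/(100 + C))
Z(j) = 2*j
E(h, A) = 6 - 81*h/103 (E(h, A) = 6 - 9*(3 + 6)/(100 + 3)*h = 6 - 9*9/103*h = 6 - 9*(1/103)*9*h = 6 - 81*h/103)
(-146 + E(-1, Z(2)))² = (-146 + (6 - 81/103*(-1)))² = (-146 + (6 + 81/103))² = (-146 + 699/103)² = (-14339/103)² = 205606921/10609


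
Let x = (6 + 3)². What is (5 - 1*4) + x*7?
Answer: 568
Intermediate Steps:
x = 81 (x = 9² = 81)
(5 - 1*4) + x*7 = (5 - 1*4) + 81*7 = (5 - 4) + 567 = 1 + 567 = 568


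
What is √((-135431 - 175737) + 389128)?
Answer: 2*√19490 ≈ 279.21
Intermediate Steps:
√((-135431 - 175737) + 389128) = √(-311168 + 389128) = √77960 = 2*√19490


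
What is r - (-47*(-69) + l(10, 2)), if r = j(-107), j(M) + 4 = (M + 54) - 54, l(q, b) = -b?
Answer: -3352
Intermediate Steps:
j(M) = -4 + M (j(M) = -4 + ((M + 54) - 54) = -4 + ((54 + M) - 54) = -4 + M)
r = -111 (r = -4 - 107 = -111)
r - (-47*(-69) + l(10, 2)) = -111 - (-47*(-69) - 1*2) = -111 - (3243 - 2) = -111 - 1*3241 = -111 - 3241 = -3352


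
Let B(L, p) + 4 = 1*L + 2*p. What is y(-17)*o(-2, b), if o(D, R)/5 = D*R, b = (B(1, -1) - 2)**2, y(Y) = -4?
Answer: 1960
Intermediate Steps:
B(L, p) = -4 + L + 2*p (B(L, p) = -4 + (1*L + 2*p) = -4 + (L + 2*p) = -4 + L + 2*p)
b = 49 (b = ((-4 + 1 + 2*(-1)) - 2)**2 = ((-4 + 1 - 2) - 2)**2 = (-5 - 2)**2 = (-7)**2 = 49)
o(D, R) = 5*D*R (o(D, R) = 5*(D*R) = 5*D*R)
y(-17)*o(-2, b) = -20*(-2)*49 = -4*(-490) = 1960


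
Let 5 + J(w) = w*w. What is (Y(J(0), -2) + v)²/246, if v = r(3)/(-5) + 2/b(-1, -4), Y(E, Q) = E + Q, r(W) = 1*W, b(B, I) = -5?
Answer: 32/123 ≈ 0.26016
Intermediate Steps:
r(W) = W
J(w) = -5 + w² (J(w) = -5 + w*w = -5 + w²)
v = -1 (v = 3/(-5) + 2/(-5) = 3*(-⅕) + 2*(-⅕) = -⅗ - ⅖ = -1)
(Y(J(0), -2) + v)²/246 = (((-5 + 0²) - 2) - 1)²/246 = (((-5 + 0) - 2) - 1)²*(1/246) = ((-5 - 2) - 1)²*(1/246) = (-7 - 1)²*(1/246) = (-8)²*(1/246) = 64*(1/246) = 32/123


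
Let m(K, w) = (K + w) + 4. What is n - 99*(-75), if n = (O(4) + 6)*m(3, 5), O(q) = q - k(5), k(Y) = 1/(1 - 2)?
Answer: 7557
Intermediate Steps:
k(Y) = -1 (k(Y) = 1/(-1) = -1)
O(q) = 1 + q (O(q) = q - 1*(-1) = q + 1 = 1 + q)
m(K, w) = 4 + K + w
n = 132 (n = ((1 + 4) + 6)*(4 + 3 + 5) = (5 + 6)*12 = 11*12 = 132)
n - 99*(-75) = 132 - 99*(-75) = 132 + 7425 = 7557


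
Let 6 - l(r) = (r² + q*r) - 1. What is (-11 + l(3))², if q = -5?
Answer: 4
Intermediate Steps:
l(r) = 7 - r² + 5*r (l(r) = 6 - ((r² - 5*r) - 1) = 6 - (-1 + r² - 5*r) = 6 + (1 - r² + 5*r) = 7 - r² + 5*r)
(-11 + l(3))² = (-11 + (7 - 1*3² + 5*3))² = (-11 + (7 - 1*9 + 15))² = (-11 + (7 - 9 + 15))² = (-11 + 13)² = 2² = 4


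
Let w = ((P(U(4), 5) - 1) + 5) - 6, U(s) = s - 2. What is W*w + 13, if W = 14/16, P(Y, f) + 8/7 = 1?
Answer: 89/8 ≈ 11.125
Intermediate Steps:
U(s) = -2 + s
P(Y, f) = -⅐ (P(Y, f) = -8/7 + 1 = -⅐)
W = 7/8 (W = 14*(1/16) = 7/8 ≈ 0.87500)
w = -15/7 (w = ((-⅐ - 1) + 5) - 6 = (-8/7 + 5) - 6 = 27/7 - 6 = -15/7 ≈ -2.1429)
W*w + 13 = (7/8)*(-15/7) + 13 = -15/8 + 13 = 89/8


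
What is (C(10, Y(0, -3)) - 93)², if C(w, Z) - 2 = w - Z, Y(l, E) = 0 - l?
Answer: 6561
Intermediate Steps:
Y(l, E) = -l
C(w, Z) = 2 + w - Z (C(w, Z) = 2 + (w - Z) = 2 + w - Z)
(C(10, Y(0, -3)) - 93)² = ((2 + 10 - (-1)*0) - 93)² = ((2 + 10 - 1*0) - 93)² = ((2 + 10 + 0) - 93)² = (12 - 93)² = (-81)² = 6561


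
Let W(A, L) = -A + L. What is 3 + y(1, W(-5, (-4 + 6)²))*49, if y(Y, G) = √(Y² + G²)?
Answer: 3 + 49*√82 ≈ 446.71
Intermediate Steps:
W(A, L) = L - A
y(Y, G) = √(G² + Y²)
3 + y(1, W(-5, (-4 + 6)²))*49 = 3 + √(((-4 + 6)² - 1*(-5))² + 1²)*49 = 3 + √((2² + 5)² + 1)*49 = 3 + √((4 + 5)² + 1)*49 = 3 + √(9² + 1)*49 = 3 + √(81 + 1)*49 = 3 + √82*49 = 3 + 49*√82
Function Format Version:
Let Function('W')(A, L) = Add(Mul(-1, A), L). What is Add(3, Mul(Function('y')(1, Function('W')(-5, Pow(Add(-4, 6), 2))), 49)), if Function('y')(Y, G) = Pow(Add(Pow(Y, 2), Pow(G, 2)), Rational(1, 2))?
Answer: Add(3, Mul(49, Pow(82, Rational(1, 2)))) ≈ 446.71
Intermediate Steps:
Function('W')(A, L) = Add(L, Mul(-1, A))
Function('y')(Y, G) = Pow(Add(Pow(G, 2), Pow(Y, 2)), Rational(1, 2))
Add(3, Mul(Function('y')(1, Function('W')(-5, Pow(Add(-4, 6), 2))), 49)) = Add(3, Mul(Pow(Add(Pow(Add(Pow(Add(-4, 6), 2), Mul(-1, -5)), 2), Pow(1, 2)), Rational(1, 2)), 49)) = Add(3, Mul(Pow(Add(Pow(Add(Pow(2, 2), 5), 2), 1), Rational(1, 2)), 49)) = Add(3, Mul(Pow(Add(Pow(Add(4, 5), 2), 1), Rational(1, 2)), 49)) = Add(3, Mul(Pow(Add(Pow(9, 2), 1), Rational(1, 2)), 49)) = Add(3, Mul(Pow(Add(81, 1), Rational(1, 2)), 49)) = Add(3, Mul(Pow(82, Rational(1, 2)), 49)) = Add(3, Mul(49, Pow(82, Rational(1, 2))))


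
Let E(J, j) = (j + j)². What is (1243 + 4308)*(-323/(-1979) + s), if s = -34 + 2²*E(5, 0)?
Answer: -371711613/1979 ≈ -1.8783e+5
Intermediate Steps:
E(J, j) = 4*j² (E(J, j) = (2*j)² = 4*j²)
s = -34 (s = -34 + 2²*(4*0²) = -34 + 4*(4*0) = -34 + 4*0 = -34 + 0 = -34)
(1243 + 4308)*(-323/(-1979) + s) = (1243 + 4308)*(-323/(-1979) - 34) = 5551*(-323*(-1/1979) - 34) = 5551*(323/1979 - 34) = 5551*(-66963/1979) = -371711613/1979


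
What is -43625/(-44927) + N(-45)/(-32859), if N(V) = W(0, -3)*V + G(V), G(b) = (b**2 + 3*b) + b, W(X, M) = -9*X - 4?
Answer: 49722100/54676159 ≈ 0.90939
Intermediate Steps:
W(X, M) = -4 - 9*X
G(b) = b**2 + 4*b
N(V) = -4*V + V*(4 + V) (N(V) = (-4 - 9*0)*V + V*(4 + V) = (-4 + 0)*V + V*(4 + V) = -4*V + V*(4 + V))
-43625/(-44927) + N(-45)/(-32859) = -43625/(-44927) + (-45)**2/(-32859) = -43625*(-1/44927) + 2025*(-1/32859) = 43625/44927 - 75/1217 = 49722100/54676159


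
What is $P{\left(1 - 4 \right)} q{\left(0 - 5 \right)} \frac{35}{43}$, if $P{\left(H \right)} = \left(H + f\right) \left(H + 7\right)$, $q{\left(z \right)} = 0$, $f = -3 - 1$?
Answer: $0$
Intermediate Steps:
$f = -4$ ($f = -3 - 1 = -4$)
$P{\left(H \right)} = \left(-4 + H\right) \left(7 + H\right)$ ($P{\left(H \right)} = \left(H - 4\right) \left(H + 7\right) = \left(-4 + H\right) \left(7 + H\right)$)
$P{\left(1 - 4 \right)} q{\left(0 - 5 \right)} \frac{35}{43} = \left(-28 + \left(1 - 4\right)^{2} + 3 \left(1 - 4\right)\right) 0 \cdot \frac{35}{43} = \left(-28 + \left(-3\right)^{2} + 3 \left(-3\right)\right) 0 \cdot 35 \cdot \frac{1}{43} = \left(-28 + 9 - 9\right) 0 \cdot \frac{35}{43} = \left(-28\right) 0 \cdot \frac{35}{43} = 0 \cdot \frac{35}{43} = 0$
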